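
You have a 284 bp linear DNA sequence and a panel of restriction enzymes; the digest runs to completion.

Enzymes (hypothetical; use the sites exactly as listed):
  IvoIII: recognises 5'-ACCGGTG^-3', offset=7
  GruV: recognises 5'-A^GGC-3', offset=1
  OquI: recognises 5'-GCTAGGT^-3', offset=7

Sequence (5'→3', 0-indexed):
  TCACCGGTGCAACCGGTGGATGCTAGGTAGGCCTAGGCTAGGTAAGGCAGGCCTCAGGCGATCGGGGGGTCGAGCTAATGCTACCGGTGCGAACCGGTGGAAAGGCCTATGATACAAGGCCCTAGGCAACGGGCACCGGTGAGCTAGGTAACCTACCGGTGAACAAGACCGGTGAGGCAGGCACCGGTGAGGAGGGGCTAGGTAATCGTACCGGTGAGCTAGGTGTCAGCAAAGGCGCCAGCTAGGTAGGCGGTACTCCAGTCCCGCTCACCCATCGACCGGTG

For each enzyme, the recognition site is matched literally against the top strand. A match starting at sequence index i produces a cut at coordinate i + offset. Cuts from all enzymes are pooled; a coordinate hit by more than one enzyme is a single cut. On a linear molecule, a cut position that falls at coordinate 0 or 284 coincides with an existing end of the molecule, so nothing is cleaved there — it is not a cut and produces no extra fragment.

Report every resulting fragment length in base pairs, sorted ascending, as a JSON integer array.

[1,1,1,2,4,4,4,6,7,7,8,8,8,9,9,9,10,10,10,12,13,13,14,14,14,17,33,36]

Site scan:
  IvoIII ACCGGTG/7: at [2, 11, 82, 92, 134, 154, 167, 182, 209, 277] ⇒ [9, 18, 89, 99, 141, 161, 174, 189, 216] (position 284 is a terminus of the linear molecule — no cut)
  GruV AGGC/1: at [28, 34, 44, 48, 55, 102, 116, 123, 174, 178, 232, 247] ⇒ [29, 35, 45, 49, 56, 103, 117, 124, 175, 179, 233, 248]
  OquI GCTAGGT/7: at [21, 36, 142, 196, 217, 240] ⇒ [28, 43, 149, 203, 224, 247]

Pooled cuts: [9, 18, 28, 29, 35, 43, 45, 49, 56, 89, 99, 103, 117, 124, 141, 149, 161, 174, 175, 179, 189, 203, 216, 224, 233, 247, 248]

Fragment lengths:
  [0,9): 9 bp
  [9,18): 9 bp
  [18,28): 10 bp
  [28,29): 1 bp
  [29,35): 6 bp
  [35,43): 8 bp
  [43,45): 2 bp
  [45,49): 4 bp
  [49,56): 7 bp
  [56,89): 33 bp
  [89,99): 10 bp
  [99,103): 4 bp
  [103,117): 14 bp
  [117,124): 7 bp
  [124,141): 17 bp
  [141,149): 8 bp
  [149,161): 12 bp
  [161,174): 13 bp
  [174,175): 1 bp
  [175,179): 4 bp
  [179,189): 10 bp
  [189,203): 14 bp
  [203,216): 13 bp
  [216,224): 8 bp
  [224,233): 9 bp
  [233,247): 14 bp
  [247,248): 1 bp
  [248,284): 36 bp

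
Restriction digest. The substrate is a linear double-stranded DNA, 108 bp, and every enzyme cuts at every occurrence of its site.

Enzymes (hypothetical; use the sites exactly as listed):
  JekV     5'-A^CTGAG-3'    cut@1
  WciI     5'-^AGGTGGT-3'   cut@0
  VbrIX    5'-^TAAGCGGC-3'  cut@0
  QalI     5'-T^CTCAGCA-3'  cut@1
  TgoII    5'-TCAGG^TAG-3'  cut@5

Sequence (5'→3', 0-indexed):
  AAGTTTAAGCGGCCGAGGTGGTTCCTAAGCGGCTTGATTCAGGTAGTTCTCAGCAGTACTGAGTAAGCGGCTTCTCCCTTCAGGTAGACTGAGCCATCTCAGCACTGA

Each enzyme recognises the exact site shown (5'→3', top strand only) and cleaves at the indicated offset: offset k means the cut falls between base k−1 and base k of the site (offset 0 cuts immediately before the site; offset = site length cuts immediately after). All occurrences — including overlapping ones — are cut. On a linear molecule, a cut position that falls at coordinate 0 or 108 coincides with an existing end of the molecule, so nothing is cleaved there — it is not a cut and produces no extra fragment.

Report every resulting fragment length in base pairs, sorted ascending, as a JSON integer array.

Per-enzyme occurrences:
  JekV (ACTGAG, off=1): starts [57, 87] → cuts [58, 88]
  WciI (AGGTGGT, off=0): starts [15] → cuts [15]
  VbrIX (TAAGCGGC, off=0): starts [5, 25, 63] → cuts [5, 25, 63]
  QalI (TCTCAGCA, off=1): starts [47, 96] → cuts [48, 97]
  TgoII (TCAGGTAG, off=5): starts [38, 79] → cuts [43, 84]

All cut coordinates (distinct, sorted): [5, 15, 25, 43, 48, 58, 63, 84, 88, 97]

Fragments:
  [0,5): 5 bp
  [5,15): 10 bp
  [15,25): 10 bp
  [25,43): 18 bp
  [43,48): 5 bp
  [48,58): 10 bp
  [58,63): 5 bp
  [63,84): 21 bp
  [84,88): 4 bp
  [88,97): 9 bp
  [97,108): 11 bp

[4,5,5,5,9,10,10,10,11,18,21]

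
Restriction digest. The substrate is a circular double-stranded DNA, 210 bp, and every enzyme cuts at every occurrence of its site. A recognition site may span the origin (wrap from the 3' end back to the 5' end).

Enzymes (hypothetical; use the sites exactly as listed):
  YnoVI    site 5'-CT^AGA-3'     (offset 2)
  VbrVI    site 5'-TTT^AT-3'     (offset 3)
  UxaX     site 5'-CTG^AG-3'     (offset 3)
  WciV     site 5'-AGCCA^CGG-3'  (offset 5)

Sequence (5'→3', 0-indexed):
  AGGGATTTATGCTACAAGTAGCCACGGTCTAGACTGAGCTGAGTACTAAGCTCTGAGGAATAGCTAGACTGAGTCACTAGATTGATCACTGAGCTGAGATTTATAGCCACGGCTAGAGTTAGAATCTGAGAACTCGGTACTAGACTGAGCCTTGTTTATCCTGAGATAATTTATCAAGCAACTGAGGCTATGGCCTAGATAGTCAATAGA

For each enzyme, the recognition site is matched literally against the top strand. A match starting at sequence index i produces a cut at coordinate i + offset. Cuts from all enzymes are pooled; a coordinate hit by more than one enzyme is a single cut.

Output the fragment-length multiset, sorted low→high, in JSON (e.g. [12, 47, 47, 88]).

[5,5,5,6,6,6,6,6,6,7,7,9,10,10,12,12,13,13,14,14,16,22]

Site scan:
  YnoVI (CTAGA, off=2): starts [28, 63, 76, 112, 139, 194] → cuts [30, 65, 78, 114, 141, 196]
  VbrVI (TTTAT, off=3): starts [5, 99, 154, 169] → cuts [8, 102, 157, 172]
  UxaX (CTGAG, off=3): starts [33, 38, 52, 68, 88, 93, 125, 144, 160, 181] → cuts [36, 41, 55, 71, 91, 96, 128, 147, 163, 184]
  WciV (AGCCACGG, off=5): starts [19, 104] → cuts [24, 109]

All cut coordinates (distinct, sorted): [8, 24, 30, 36, 41, 55, 65, 71, 78, 91, 96, 102, 109, 114, 128, 141, 147, 157, 163, 172, 184, 196]

Fragment lengths:
  8→24: 16 bp
  24→30: 6 bp
  30→36: 6 bp
  36→41: 5 bp
  41→55: 14 bp
  55→65: 10 bp
  65→71: 6 bp
  71→78: 7 bp
  78→91: 13 bp
  91→96: 5 bp
  96→102: 6 bp
  102→109: 7 bp
  109→114: 5 bp
  114→128: 14 bp
  128→141: 13 bp
  141→147: 6 bp
  147→157: 10 bp
  157→163: 6 bp
  163→172: 9 bp
  172→184: 12 bp
  184→196: 12 bp
  196→8 (wrap): 210-196+8 = 22 bp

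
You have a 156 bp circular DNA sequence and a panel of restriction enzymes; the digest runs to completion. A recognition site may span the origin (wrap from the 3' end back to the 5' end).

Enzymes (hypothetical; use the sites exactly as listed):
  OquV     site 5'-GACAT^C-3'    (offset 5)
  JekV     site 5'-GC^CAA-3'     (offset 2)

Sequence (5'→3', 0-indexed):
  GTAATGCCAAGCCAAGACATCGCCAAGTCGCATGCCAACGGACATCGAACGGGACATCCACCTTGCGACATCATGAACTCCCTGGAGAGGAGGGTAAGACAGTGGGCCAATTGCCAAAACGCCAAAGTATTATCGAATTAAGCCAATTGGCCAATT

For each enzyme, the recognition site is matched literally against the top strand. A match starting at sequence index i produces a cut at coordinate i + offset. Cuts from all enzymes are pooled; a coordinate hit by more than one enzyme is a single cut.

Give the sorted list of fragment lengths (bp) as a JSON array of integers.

[3,5,7,8,8,8,10,12,12,12,14,21,36]

Scan for sites:
  OquV (GACATC, off=5): starts [15, 40, 52, 66] → cuts [20, 45, 57, 71]
  JekV (GCCAA, off=2): starts [5, 10, 21, 33, 105, 112, 120, 141, 149] → cuts [7, 12, 23, 35, 107, 114, 122, 143, 151]

All cut coordinates (distinct, sorted): [7, 12, 20, 23, 35, 45, 57, 71, 107, 114, 122, 143, 151]

Fragment lengths:
  7→12: 5 bp
  12→20: 8 bp
  20→23: 3 bp
  23→35: 12 bp
  35→45: 10 bp
  45→57: 12 bp
  57→71: 14 bp
  71→107: 36 bp
  107→114: 7 bp
  114→122: 8 bp
  122→143: 21 bp
  143→151: 8 bp
  151→7 (wrap): 156-151+7 = 12 bp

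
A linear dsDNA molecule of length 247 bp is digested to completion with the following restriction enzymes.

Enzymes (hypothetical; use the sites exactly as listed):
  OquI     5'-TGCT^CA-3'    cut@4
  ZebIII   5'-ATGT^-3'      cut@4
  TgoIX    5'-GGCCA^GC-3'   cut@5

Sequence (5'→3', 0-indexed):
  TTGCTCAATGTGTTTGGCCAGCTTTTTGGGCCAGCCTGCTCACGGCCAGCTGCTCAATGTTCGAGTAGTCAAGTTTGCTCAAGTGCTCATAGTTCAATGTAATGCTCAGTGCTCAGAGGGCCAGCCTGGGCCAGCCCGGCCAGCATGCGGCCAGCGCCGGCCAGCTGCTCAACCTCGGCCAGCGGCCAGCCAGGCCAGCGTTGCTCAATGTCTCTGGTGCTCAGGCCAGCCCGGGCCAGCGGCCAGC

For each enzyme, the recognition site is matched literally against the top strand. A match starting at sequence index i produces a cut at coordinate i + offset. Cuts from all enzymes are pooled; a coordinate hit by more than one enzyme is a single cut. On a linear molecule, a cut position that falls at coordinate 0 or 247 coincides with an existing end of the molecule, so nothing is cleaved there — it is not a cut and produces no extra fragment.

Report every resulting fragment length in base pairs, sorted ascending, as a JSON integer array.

[2,5,6,6,6,6,6,6,7,7,7,7,7,8,8,8,9,9,9,10,10,10,10,10,11,12,13,13,19]

Scan for sites:
  OquI (TGCTCA, off=4): starts [1, 36, 50, 75, 83, 102, 109, 165, 201, 217] → cuts [5, 40, 54, 79, 87, 106, 113, 169, 205, 221]
  ZebIII (ATGT, off=4): starts [7, 56, 96, 207] → cuts [11, 60, 100, 211]
  TgoIX (GGCCAGC, off=5): starts [15, 28, 43, 118, 128, 137, 148, 158, 176, 183, 192, 223, 233, 240] → cuts [20, 33, 48, 123, 133, 142, 153, 163, 181, 188, 197, 228, 238, 245]

All cut coordinates (distinct, sorted): [5, 11, 20, 33, 40, 48, 54, 60, 79, 87, 100, 106, 113, 123, 133, 142, 153, 163, 169, 181, 188, 197, 205, 211, 221, 228, 238, 245]

Fragments:
  [0,5): 5 bp
  [5,11): 6 bp
  [11,20): 9 bp
  [20,33): 13 bp
  [33,40): 7 bp
  [40,48): 8 bp
  [48,54): 6 bp
  [54,60): 6 bp
  [60,79): 19 bp
  [79,87): 8 bp
  [87,100): 13 bp
  [100,106): 6 bp
  [106,113): 7 bp
  [113,123): 10 bp
  [123,133): 10 bp
  [133,142): 9 bp
  [142,153): 11 bp
  [153,163): 10 bp
  [163,169): 6 bp
  [169,181): 12 bp
  [181,188): 7 bp
  [188,197): 9 bp
  [197,205): 8 bp
  [205,211): 6 bp
  [211,221): 10 bp
  [221,228): 7 bp
  [228,238): 10 bp
  [238,245): 7 bp
  [245,247): 2 bp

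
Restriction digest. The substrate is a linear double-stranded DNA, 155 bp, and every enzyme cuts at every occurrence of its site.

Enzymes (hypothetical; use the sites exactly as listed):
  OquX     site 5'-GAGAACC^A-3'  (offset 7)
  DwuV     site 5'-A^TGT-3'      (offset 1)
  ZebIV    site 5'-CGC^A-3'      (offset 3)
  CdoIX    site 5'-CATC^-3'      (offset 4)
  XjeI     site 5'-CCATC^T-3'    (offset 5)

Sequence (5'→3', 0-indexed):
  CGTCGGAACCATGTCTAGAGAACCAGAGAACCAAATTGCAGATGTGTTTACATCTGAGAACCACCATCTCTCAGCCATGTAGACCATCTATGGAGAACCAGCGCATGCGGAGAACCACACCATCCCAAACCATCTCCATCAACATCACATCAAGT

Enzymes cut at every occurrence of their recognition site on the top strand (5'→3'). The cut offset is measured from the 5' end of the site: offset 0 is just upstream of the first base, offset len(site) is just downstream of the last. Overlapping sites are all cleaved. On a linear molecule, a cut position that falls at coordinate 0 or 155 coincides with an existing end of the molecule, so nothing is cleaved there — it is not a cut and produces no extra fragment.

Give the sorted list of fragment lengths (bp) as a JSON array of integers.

Scan for sites:
  OquX (GAGAACCA, off=7): starts [17, 25, 55, 92, 109] → cuts [24, 32, 62, 99, 116]
  DwuV (ATGT, off=1): starts [10, 41, 76] → cuts [11, 42, 77]
  ZebIV (CGCA, off=3): starts [101] → cuts [104]
  CdoIX (CATC, off=4): starts [50, 64, 84, 120, 130, 136, 142, 147] → cuts [54, 68, 88, 124, 134, 140, 146, 151]
  XjeI (CCATCT, off=5): starts [63, 83, 129] → cuts [68, 88, 134]

Pooled cuts: [11, 24, 32, 42, 54, 62, 68, 77, 88, 99, 104, 116, 124, 134, 140, 146, 151]

Fragment lengths:
  [0,11): 11 bp
  [11,24): 13 bp
  [24,32): 8 bp
  [32,42): 10 bp
  [42,54): 12 bp
  [54,62): 8 bp
  [62,68): 6 bp
  [68,77): 9 bp
  [77,88): 11 bp
  [88,99): 11 bp
  [99,104): 5 bp
  [104,116): 12 bp
  [116,124): 8 bp
  [124,134): 10 bp
  [134,140): 6 bp
  [140,146): 6 bp
  [146,151): 5 bp
  [151,155): 4 bp

[4,5,5,6,6,6,8,8,8,9,10,10,11,11,11,12,12,13]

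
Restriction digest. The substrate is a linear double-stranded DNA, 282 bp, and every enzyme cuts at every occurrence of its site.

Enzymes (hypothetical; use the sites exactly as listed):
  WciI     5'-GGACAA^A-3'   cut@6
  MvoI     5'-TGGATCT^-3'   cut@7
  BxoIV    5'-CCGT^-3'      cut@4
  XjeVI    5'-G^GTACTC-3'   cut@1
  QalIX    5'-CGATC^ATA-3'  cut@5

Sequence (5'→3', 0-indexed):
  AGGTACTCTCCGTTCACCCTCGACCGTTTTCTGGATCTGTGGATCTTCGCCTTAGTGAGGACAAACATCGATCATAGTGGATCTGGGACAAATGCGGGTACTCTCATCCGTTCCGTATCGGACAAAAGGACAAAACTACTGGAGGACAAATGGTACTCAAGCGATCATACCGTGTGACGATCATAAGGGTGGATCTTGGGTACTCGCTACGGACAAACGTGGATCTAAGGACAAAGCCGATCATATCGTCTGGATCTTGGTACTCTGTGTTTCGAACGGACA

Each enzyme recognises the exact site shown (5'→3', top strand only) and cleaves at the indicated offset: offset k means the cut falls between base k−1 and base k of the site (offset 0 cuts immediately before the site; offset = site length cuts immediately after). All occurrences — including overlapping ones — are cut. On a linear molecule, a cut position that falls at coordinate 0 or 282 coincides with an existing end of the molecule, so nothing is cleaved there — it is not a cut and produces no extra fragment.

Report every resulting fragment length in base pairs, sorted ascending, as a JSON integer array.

Scan for sites:
  WciI GGACAAA/6: at [58, 85, 119, 127, 143, 210, 228] ⇒ [64, 91, 125, 133, 149, 216, 234]
  MvoI TGGATCT/7: at [31, 39, 77, 189, 219, 250] ⇒ [38, 46, 84, 196, 226, 257]
  BxoIV CCGT/4: at [9, 23, 107, 112, 169] ⇒ [13, 27, 111, 116, 173]
  XjeVI GGTACTC/1: at [1, 96, 151, 198, 258] ⇒ [2, 97, 152, 199, 259]
  QalIX CGATCATA/5: at [68, 161, 177, 237] ⇒ [73, 166, 182, 242]

Pooled cuts: [2, 13, 27, 38, 46, 64, 73, 84, 91, 97, 111, 116, 125, 133, 149, 152, 166, 173, 182, 196, 199, 216, 226, 234, 242, 257, 259]

Fragments:
  [0,2): 2 bp
  [2,13): 11 bp
  [13,27): 14 bp
  [27,38): 11 bp
  [38,46): 8 bp
  [46,64): 18 bp
  [64,73): 9 bp
  [73,84): 11 bp
  [84,91): 7 bp
  [91,97): 6 bp
  [97,111): 14 bp
  [111,116): 5 bp
  [116,125): 9 bp
  [125,133): 8 bp
  [133,149): 16 bp
  [149,152): 3 bp
  [152,166): 14 bp
  [166,173): 7 bp
  [173,182): 9 bp
  [182,196): 14 bp
  [196,199): 3 bp
  [199,216): 17 bp
  [216,226): 10 bp
  [226,234): 8 bp
  [234,242): 8 bp
  [242,257): 15 bp
  [257,259): 2 bp
  [259,282): 23 bp

[2,2,3,3,5,6,7,7,8,8,8,8,9,9,9,10,11,11,11,14,14,14,14,15,16,17,18,23]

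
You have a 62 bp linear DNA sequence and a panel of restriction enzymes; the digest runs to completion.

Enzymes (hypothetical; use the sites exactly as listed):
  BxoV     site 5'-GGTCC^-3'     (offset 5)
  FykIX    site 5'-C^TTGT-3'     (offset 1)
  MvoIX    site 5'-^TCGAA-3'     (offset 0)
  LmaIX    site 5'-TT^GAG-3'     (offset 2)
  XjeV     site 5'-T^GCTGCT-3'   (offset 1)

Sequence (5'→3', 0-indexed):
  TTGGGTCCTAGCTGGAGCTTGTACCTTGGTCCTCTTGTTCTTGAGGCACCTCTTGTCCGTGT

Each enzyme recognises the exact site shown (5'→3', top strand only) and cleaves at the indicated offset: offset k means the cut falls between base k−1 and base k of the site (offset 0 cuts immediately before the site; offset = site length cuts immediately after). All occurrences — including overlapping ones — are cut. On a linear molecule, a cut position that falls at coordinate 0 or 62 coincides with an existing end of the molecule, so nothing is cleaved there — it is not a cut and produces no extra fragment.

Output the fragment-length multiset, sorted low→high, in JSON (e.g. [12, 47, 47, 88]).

Per-enzyme occurrences:
  BxoV (GGTCC, off=5): starts [3, 27] → cuts [8, 32]
  FykIX (CTTGT, off=1): starts [17, 33, 51] → cuts [18, 34, 52]
  MvoIX (TCGAA, off=0): no sites
  LmaIX (TTGAG, off=2): starts [40] → cuts [42]
  XjeV (TGCTGCT, off=1): no sites

All cut coordinates (distinct, sorted): [8, 18, 32, 34, 42, 52]

Fragments:
  [0,8): 8 bp
  [8,18): 10 bp
  [18,32): 14 bp
  [32,34): 2 bp
  [34,42): 8 bp
  [42,52): 10 bp
  [52,62): 10 bp

[2,8,8,10,10,10,14]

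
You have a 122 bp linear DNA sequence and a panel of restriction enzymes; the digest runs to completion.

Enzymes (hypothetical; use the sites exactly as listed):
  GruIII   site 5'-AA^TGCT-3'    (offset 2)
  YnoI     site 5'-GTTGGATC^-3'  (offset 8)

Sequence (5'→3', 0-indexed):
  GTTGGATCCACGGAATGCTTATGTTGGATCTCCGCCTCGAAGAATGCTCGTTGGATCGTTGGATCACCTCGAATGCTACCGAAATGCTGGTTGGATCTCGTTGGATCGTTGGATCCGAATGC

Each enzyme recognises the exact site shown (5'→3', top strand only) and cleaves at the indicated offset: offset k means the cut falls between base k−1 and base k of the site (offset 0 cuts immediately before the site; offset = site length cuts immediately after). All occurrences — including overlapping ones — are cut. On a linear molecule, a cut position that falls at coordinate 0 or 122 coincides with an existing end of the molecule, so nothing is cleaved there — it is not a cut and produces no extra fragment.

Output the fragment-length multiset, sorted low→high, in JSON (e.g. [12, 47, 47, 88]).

[7,7,8,8,8,8,10,11,13,13,14,15]

Scan for sites:
  GruIII (AATGCT, off=2): starts [13, 42, 71, 82] → cuts [15, 44, 73, 84]
  YnoI (GTTGGATC, off=8): starts [0, 22, 49, 57, 89, 99, 107] → cuts [8, 30, 57, 65, 97, 107, 115]

All cut coordinates (distinct, sorted): [8, 15, 30, 44, 57, 65, 73, 84, 97, 107, 115]

Fragment lengths:
  [0,8): 8 bp
  [8,15): 7 bp
  [15,30): 15 bp
  [30,44): 14 bp
  [44,57): 13 bp
  [57,65): 8 bp
  [65,73): 8 bp
  [73,84): 11 bp
  [84,97): 13 bp
  [97,107): 10 bp
  [107,115): 8 bp
  [115,122): 7 bp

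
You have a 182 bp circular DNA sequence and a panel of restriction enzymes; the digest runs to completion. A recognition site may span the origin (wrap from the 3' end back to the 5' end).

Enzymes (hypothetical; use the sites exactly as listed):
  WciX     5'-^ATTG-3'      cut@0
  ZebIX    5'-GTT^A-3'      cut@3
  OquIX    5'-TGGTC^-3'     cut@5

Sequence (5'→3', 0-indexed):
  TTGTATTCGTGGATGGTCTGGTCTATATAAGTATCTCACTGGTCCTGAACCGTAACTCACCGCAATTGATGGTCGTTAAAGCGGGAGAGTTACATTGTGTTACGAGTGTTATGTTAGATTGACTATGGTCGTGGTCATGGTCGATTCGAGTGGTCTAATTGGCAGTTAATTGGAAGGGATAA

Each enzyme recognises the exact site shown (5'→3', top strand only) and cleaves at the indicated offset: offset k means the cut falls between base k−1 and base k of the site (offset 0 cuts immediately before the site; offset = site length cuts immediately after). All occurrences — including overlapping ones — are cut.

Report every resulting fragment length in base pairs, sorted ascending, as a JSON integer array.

[1,2,2,2,3,5,5,6,6,8,9,10,10,13,13,13,14,19,20,21]

Per-enzyme occurrences:
  WciX (ATTG, off=0): starts [64, 93, 117, 157, 168, 181] → cuts [64, 93, 117, 157, 168, 181]
  ZebIX (GTTA, off=3): starts [74, 88, 98, 107, 112, 164] → cuts [77, 91, 101, 110, 115, 167]
  OquIX (TGGTC, off=5): starts [13, 18, 39, 69, 125, 131, 137, 150] → cuts [18, 23, 44, 74, 130, 136, 142, 155]

All cut coordinates (distinct, sorted): [18, 23, 44, 64, 74, 77, 91, 93, 101, 110, 115, 117, 130, 136, 142, 155, 157, 167, 168, 181]

Fragments:
  18→23: 5 bp
  23→44: 21 bp
  44→64: 20 bp
  64→74: 10 bp
  74→77: 3 bp
  77→91: 14 bp
  91→93: 2 bp
  93→101: 8 bp
  101→110: 9 bp
  110→115: 5 bp
  115→117: 2 bp
  117→130: 13 bp
  130→136: 6 bp
  136→142: 6 bp
  142→155: 13 bp
  155→157: 2 bp
  157→167: 10 bp
  167→168: 1 bp
  168→181: 13 bp
  181→18 (wrap): 182-181+18 = 19 bp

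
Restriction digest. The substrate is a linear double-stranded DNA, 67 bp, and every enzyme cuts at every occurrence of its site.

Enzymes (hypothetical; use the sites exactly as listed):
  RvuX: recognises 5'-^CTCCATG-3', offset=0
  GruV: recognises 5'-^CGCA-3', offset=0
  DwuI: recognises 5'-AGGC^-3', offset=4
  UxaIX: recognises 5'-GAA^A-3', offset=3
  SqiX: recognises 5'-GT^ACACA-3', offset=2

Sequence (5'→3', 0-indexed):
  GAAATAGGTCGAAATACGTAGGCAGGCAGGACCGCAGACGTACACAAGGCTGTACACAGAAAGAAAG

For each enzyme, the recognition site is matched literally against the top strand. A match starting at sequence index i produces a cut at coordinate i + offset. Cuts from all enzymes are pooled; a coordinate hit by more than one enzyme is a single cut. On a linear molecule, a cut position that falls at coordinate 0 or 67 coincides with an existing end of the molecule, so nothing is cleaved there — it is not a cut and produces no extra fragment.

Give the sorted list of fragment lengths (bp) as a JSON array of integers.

Per-enzyme occurrences:
  RvuX (CTCCATG, off=0): no sites
  GruV CGCA/0: at [32] ⇒ [32]
  DwuI AGGC/4: at [19, 23, 46] ⇒ [23, 27, 50]
  UxaIX GAAA/3: at [0, 10, 58, 62] ⇒ [3, 13, 61, 65]
  SqiX GTACACA/2: at [39, 51] ⇒ [41, 53]

All cut coordinates (distinct, sorted): [3, 13, 23, 27, 32, 41, 50, 53, 61, 65]

Fragment lengths:
  [0,3): 3 bp
  [3,13): 10 bp
  [13,23): 10 bp
  [23,27): 4 bp
  [27,32): 5 bp
  [32,41): 9 bp
  [41,50): 9 bp
  [50,53): 3 bp
  [53,61): 8 bp
  [61,65): 4 bp
  [65,67): 2 bp

[2,3,3,4,4,5,8,9,9,10,10]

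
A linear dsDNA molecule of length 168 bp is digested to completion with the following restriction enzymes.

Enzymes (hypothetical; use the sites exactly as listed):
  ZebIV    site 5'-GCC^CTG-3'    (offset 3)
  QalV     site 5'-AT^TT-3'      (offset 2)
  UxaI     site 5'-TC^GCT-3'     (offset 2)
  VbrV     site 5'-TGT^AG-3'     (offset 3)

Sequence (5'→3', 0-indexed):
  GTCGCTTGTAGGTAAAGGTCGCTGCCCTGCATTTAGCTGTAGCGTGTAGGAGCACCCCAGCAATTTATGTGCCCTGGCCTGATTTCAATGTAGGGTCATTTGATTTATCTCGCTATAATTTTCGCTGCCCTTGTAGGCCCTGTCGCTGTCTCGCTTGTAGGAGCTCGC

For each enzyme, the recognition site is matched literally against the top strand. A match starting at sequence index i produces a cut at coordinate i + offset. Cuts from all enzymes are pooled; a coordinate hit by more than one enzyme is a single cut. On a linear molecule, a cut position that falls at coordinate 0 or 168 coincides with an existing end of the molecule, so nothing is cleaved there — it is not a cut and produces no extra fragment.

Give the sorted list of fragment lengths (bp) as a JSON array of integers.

Scan for sites:
  ZebIV GCCCTG/3: at [23, 70, 136] ⇒ [26, 73, 139]
  QalV ATTT/2: at [30, 62, 81, 97, 102, 117] ⇒ [32, 64, 83, 99, 104, 119]
  UxaI TCGCT/2: at [1, 18, 109, 121, 142, 150] ⇒ [3, 20, 111, 123, 144, 152]
  VbrV TGTAG/3: at [6, 37, 44, 88, 131, 155] ⇒ [9, 40, 47, 91, 134, 158]

All cut coordinates (distinct, sorted): [3, 9, 20, 26, 32, 40, 47, 64, 73, 83, 91, 99, 104, 111, 119, 123, 134, 139, 144, 152, 158]

Fragments:
  [0,3): 3 bp
  [3,9): 6 bp
  [9,20): 11 bp
  [20,26): 6 bp
  [26,32): 6 bp
  [32,40): 8 bp
  [40,47): 7 bp
  [47,64): 17 bp
  [64,73): 9 bp
  [73,83): 10 bp
  [83,91): 8 bp
  [91,99): 8 bp
  [99,104): 5 bp
  [104,111): 7 bp
  [111,119): 8 bp
  [119,123): 4 bp
  [123,134): 11 bp
  [134,139): 5 bp
  [139,144): 5 bp
  [144,152): 8 bp
  [152,158): 6 bp
  [158,168): 10 bp

[3,4,5,5,5,6,6,6,6,7,7,8,8,8,8,8,9,10,10,11,11,17]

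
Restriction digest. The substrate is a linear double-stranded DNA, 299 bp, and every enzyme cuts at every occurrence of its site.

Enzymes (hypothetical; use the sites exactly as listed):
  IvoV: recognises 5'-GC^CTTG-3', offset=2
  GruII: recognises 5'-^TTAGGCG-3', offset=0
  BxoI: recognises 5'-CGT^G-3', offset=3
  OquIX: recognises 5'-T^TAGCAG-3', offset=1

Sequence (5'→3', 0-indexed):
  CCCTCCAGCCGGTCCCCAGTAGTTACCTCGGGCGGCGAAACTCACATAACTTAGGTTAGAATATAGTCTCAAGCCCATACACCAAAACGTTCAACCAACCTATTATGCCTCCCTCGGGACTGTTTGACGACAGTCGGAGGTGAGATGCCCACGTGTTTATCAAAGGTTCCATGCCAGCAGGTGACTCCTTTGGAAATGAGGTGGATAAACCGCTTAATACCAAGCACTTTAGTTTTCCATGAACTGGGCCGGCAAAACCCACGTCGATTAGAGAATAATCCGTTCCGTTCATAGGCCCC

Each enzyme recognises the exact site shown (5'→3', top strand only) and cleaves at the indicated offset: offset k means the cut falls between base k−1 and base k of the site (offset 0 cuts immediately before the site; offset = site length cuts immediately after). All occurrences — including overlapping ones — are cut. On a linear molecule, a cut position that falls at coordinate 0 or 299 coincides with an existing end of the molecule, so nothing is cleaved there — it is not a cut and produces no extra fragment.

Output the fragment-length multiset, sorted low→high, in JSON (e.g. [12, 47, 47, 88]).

Site scan:
  IvoV (GCCTTG, off=2): no sites
  GruII (TTAGGCG, off=0): no sites
  BxoI CGTG/3: at [151] ⇒ [154]
  OquIX (TTAGCAG, off=1): no sites

All cut coordinates (distinct, sorted): [154]

Fragment lengths:
  [0,154): 154 bp
  [154,299): 145 bp

[145,154]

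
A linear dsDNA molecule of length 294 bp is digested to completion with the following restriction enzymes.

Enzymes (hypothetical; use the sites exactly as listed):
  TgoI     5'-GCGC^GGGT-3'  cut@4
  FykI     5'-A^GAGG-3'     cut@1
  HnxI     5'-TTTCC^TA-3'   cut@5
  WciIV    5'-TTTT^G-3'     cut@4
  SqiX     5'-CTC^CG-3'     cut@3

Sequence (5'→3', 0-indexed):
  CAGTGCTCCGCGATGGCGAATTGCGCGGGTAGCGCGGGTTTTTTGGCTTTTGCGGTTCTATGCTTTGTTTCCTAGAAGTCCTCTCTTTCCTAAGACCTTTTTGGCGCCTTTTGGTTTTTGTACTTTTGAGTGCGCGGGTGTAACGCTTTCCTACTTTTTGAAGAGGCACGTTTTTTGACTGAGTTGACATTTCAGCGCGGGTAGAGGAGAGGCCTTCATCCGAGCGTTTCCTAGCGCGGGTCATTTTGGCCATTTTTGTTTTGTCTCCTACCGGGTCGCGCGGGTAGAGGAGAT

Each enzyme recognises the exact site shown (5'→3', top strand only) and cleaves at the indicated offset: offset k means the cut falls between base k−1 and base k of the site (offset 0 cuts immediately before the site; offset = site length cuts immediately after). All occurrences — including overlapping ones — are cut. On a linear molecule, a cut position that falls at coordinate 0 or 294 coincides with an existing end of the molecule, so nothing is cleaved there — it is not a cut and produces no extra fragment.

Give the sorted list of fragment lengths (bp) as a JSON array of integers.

Site scan:
  TgoI GCGCGGGT/4: at [22, 31, 131, 194, 233, 277] ⇒ [26, 35, 135, 198, 237, 281]
  FykI AGAGG/1: at [161, 202, 207, 285] ⇒ [162, 203, 208, 286]
  HnxI TTTCCTA/5: at [67, 85, 146, 226] ⇒ [72, 90, 151, 231]
  WciIV TTTTG/4: at [40, 47, 98, 108, 115, 123, 155, 172, 243, 253, 258] ⇒ [44, 51, 102, 112, 119, 127, 159, 176, 247, 257, 262]
  SqiX CTCCG/3: at [5] ⇒ [8]

All cut coordinates (distinct, sorted): [8, 26, 35, 44, 51, 72, 90, 102, 112, 119, 127, 135, 151, 159, 162, 176, 198, 203, 208, 231, 237, 247, 257, 262, 281, 286]

Fragments:
  [0,8): 8 bp
  [8,26): 18 bp
  [26,35): 9 bp
  [35,44): 9 bp
  [44,51): 7 bp
  [51,72): 21 bp
  [72,90): 18 bp
  [90,102): 12 bp
  [102,112): 10 bp
  [112,119): 7 bp
  [119,127): 8 bp
  [127,135): 8 bp
  [135,151): 16 bp
  [151,159): 8 bp
  [159,162): 3 bp
  [162,176): 14 bp
  [176,198): 22 bp
  [198,203): 5 bp
  [203,208): 5 bp
  [208,231): 23 bp
  [231,237): 6 bp
  [237,247): 10 bp
  [247,257): 10 bp
  [257,262): 5 bp
  [262,281): 19 bp
  [281,286): 5 bp
  [286,294): 8 bp

[3,5,5,5,5,6,7,7,8,8,8,8,8,9,9,10,10,10,12,14,16,18,18,19,21,22,23]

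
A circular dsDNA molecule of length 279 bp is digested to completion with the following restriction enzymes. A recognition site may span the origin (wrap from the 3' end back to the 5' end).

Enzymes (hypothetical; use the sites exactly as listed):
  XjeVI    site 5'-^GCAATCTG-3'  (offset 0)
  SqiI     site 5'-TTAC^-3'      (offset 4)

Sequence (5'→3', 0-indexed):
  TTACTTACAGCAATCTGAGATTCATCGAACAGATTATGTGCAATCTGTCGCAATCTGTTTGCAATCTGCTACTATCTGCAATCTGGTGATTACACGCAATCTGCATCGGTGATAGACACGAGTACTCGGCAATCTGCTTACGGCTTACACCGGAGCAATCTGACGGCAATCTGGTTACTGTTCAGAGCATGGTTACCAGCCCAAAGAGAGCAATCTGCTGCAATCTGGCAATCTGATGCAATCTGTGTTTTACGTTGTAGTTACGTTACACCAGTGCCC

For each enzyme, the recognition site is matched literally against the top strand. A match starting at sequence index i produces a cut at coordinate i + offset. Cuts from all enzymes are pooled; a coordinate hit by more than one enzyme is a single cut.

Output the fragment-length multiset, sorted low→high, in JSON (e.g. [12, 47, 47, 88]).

[1,2,4,5,6,7,8,10,10,10,11,11,11,13,13,13,14,16,16,17,18,30,33]

Site scan:
  XjeVI GCAATCTG/0: at [9, 39, 49, 60, 77, 95, 128, 154, 165, 209, 219, 227, 237] ⇒ [9, 39, 49, 60, 77, 95, 128, 154, 165, 209, 219, 227, 237]
  SqiI TTAC/4: at [0, 4, 89, 137, 144, 174, 192, 249, 260, 265] ⇒ [4, 8, 93, 141, 148, 178, 196, 253, 264, 269]

All cut coordinates (distinct, sorted): [4, 8, 9, 39, 49, 60, 77, 93, 95, 128, 141, 148, 154, 165, 178, 196, 209, 219, 227, 237, 253, 264, 269]

Fragment lengths:
  4→8: 4 bp
  8→9: 1 bp
  9→39: 30 bp
  39→49: 10 bp
  49→60: 11 bp
  60→77: 17 bp
  77→93: 16 bp
  93→95: 2 bp
  95→128: 33 bp
  128→141: 13 bp
  141→148: 7 bp
  148→154: 6 bp
  154→165: 11 bp
  165→178: 13 bp
  178→196: 18 bp
  196→209: 13 bp
  209→219: 10 bp
  219→227: 8 bp
  227→237: 10 bp
  237→253: 16 bp
  253→264: 11 bp
  264→269: 5 bp
  269→4 (wrap): 279-269+4 = 14 bp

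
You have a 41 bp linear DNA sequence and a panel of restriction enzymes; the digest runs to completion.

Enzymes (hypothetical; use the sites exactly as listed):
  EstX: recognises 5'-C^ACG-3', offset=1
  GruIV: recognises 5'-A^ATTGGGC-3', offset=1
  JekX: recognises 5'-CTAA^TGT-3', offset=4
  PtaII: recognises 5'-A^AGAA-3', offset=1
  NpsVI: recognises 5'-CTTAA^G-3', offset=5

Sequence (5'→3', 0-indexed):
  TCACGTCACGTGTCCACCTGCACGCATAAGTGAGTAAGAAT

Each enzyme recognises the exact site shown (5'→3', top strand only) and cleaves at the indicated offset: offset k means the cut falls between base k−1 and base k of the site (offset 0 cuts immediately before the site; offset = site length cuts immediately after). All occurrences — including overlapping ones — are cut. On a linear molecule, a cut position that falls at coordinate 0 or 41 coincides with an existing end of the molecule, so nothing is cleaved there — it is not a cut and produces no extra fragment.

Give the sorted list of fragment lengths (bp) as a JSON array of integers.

Per-enzyme occurrences:
  EstX CACG/1: at [1, 6, 20] ⇒ [2, 7, 21]
  GruIV (AATTGGGC, off=1): no sites
  JekX (CTAATGT, off=4): no sites
  PtaII AAGAA/1: at [35] ⇒ [36]
  NpsVI (CTTAAG, off=5): no sites

Pooled cuts: [2, 7, 21, 36]

Fragments:
  [0,2): 2 bp
  [2,7): 5 bp
  [7,21): 14 bp
  [21,36): 15 bp
  [36,41): 5 bp

[2,5,5,14,15]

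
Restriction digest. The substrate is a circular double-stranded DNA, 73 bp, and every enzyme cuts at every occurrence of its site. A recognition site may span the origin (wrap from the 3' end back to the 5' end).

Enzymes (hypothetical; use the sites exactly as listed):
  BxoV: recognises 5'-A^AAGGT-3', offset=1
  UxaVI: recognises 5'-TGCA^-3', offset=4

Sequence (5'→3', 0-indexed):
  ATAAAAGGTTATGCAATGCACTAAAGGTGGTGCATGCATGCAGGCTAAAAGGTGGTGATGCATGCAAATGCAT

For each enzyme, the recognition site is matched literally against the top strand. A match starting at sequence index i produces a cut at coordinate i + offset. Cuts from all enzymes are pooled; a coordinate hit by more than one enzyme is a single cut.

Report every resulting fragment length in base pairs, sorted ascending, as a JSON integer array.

[3,4,4,4,5,5,6,6,11,11,14]

Per-enzyme occurrences:
  BxoV (AAAGGT, off=1): starts [3, 22, 47] → cuts [4, 23, 48]
  UxaVI (TGCA, off=4): starts [11, 16, 30, 34, 38, 58, 62, 68] → cuts [15, 20, 34, 38, 42, 62, 66, 72]

All cut coordinates (distinct, sorted): [4, 15, 20, 23, 34, 38, 42, 48, 62, 66, 72]

Fragment lengths:
  4→15: 11 bp
  15→20: 5 bp
  20→23: 3 bp
  23→34: 11 bp
  34→38: 4 bp
  38→42: 4 bp
  42→48: 6 bp
  48→62: 14 bp
  62→66: 4 bp
  66→72: 6 bp
  72→4 (wrap): 73-72+4 = 5 bp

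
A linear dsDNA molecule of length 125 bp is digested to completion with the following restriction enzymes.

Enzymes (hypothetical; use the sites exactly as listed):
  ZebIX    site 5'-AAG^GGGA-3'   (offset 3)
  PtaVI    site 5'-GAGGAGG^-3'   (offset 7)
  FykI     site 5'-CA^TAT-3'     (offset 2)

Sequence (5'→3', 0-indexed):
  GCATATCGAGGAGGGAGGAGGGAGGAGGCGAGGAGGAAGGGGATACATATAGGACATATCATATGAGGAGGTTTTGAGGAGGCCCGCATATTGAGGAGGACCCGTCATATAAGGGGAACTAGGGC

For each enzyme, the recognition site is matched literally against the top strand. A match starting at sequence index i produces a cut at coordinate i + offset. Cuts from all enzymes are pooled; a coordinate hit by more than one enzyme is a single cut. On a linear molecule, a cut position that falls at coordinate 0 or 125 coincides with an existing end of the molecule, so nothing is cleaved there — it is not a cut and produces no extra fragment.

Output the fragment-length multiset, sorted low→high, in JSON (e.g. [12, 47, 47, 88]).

Site scan:
  ZebIX AAGGGGA/3: at [36, 110] ⇒ [39, 113]
  PtaVI GAGGAGG/7: at [7, 14, 21, 29, 64, 75, 92] ⇒ [14, 21, 28, 36, 71, 82, 99]
  FykI CATAT/2: at [1, 45, 54, 59, 86, 105] ⇒ [3, 47, 56, 61, 88, 107]

Pooled cuts: [3, 14, 21, 28, 36, 39, 47, 56, 61, 71, 82, 88, 99, 107, 113]

Fragments:
  [0,3): 3 bp
  [3,14): 11 bp
  [14,21): 7 bp
  [21,28): 7 bp
  [28,36): 8 bp
  [36,39): 3 bp
  [39,47): 8 bp
  [47,56): 9 bp
  [56,61): 5 bp
  [61,71): 10 bp
  [71,82): 11 bp
  [82,88): 6 bp
  [88,99): 11 bp
  [99,107): 8 bp
  [107,113): 6 bp
  [113,125): 12 bp

[3,3,5,6,6,7,7,8,8,8,9,10,11,11,11,12]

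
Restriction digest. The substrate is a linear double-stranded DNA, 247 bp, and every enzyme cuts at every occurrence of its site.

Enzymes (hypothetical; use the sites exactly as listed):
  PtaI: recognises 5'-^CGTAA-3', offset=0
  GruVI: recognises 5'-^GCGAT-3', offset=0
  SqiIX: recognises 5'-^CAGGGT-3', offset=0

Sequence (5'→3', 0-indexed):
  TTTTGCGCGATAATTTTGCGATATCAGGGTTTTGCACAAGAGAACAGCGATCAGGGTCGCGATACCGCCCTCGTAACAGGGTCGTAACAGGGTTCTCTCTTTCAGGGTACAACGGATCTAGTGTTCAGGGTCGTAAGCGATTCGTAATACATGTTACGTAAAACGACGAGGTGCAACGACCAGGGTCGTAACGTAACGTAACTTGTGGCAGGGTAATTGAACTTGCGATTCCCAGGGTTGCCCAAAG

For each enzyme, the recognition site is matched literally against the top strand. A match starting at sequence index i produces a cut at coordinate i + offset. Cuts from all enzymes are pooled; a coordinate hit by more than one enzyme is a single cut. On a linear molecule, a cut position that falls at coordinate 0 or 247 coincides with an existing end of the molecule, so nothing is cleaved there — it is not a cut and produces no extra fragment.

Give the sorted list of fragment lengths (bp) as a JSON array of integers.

Site scan:
  PtaI CGTAA/0: at [71, 82, 131, 142, 156, 186, 191, 196] ⇒ [71, 82, 131, 142, 156, 186, 191, 196]
  GruVI GCGAT/0: at [6, 17, 46, 58, 136, 224] ⇒ [6, 17, 46, 58, 136, 224]
  SqiIX CAGGGT/0: at [24, 51, 76, 87, 102, 125, 180, 208, 232] ⇒ [24, 51, 76, 87, 102, 125, 180, 208, 232]

All cut coordinates (distinct, sorted): [6, 17, 24, 46, 51, 58, 71, 76, 82, 87, 102, 125, 131, 136, 142, 156, 180, 186, 191, 196, 208, 224, 232]

Fragments:
  [0,6): 6 bp
  [6,17): 11 bp
  [17,24): 7 bp
  [24,46): 22 bp
  [46,51): 5 bp
  [51,58): 7 bp
  [58,71): 13 bp
  [71,76): 5 bp
  [76,82): 6 bp
  [82,87): 5 bp
  [87,102): 15 bp
  [102,125): 23 bp
  [125,131): 6 bp
  [131,136): 5 bp
  [136,142): 6 bp
  [142,156): 14 bp
  [156,180): 24 bp
  [180,186): 6 bp
  [186,191): 5 bp
  [191,196): 5 bp
  [196,208): 12 bp
  [208,224): 16 bp
  [224,232): 8 bp
  [232,247): 15 bp

[5,5,5,5,5,5,6,6,6,6,6,7,7,8,11,12,13,14,15,15,16,22,23,24]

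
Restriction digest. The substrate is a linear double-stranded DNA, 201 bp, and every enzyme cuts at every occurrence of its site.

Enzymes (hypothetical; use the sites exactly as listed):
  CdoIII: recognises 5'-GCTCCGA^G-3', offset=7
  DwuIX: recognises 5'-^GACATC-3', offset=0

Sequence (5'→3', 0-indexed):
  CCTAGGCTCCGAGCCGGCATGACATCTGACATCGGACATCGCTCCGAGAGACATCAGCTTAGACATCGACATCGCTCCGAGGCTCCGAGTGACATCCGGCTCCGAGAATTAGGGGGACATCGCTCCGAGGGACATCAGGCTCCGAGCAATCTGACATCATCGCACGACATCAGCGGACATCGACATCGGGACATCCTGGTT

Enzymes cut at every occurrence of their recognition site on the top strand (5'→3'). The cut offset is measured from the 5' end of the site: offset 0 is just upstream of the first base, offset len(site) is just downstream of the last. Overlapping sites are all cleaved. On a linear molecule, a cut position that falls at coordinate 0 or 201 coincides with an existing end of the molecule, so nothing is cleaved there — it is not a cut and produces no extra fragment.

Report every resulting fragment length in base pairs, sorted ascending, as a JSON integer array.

[2,2,2,6,6,7,7,7,8,8,8,10,10,12,12,12,13,13,13,13,15,15]

Per-enzyme occurrences:
  CdoIII (GCTCCGAG, off=7): starts [5, 40, 73, 81, 98, 121, 138] → cuts [12, 47, 80, 88, 105, 128, 145]
  DwuIX (GACATC, off=0): starts [20, 27, 34, 49, 61, 67, 90, 115, 130, 152, 165, 175, 181, 189] → cuts [20, 27, 34, 49, 61, 67, 90, 115, 130, 152, 165, 175, 181, 189]

All cut coordinates (distinct, sorted): [12, 20, 27, 34, 47, 49, 61, 67, 80, 88, 90, 105, 115, 128, 130, 145, 152, 165, 175, 181, 189]

Fragment lengths:
  [0,12): 12 bp
  [12,20): 8 bp
  [20,27): 7 bp
  [27,34): 7 bp
  [34,47): 13 bp
  [47,49): 2 bp
  [49,61): 12 bp
  [61,67): 6 bp
  [67,80): 13 bp
  [80,88): 8 bp
  [88,90): 2 bp
  [90,105): 15 bp
  [105,115): 10 bp
  [115,128): 13 bp
  [128,130): 2 bp
  [130,145): 15 bp
  [145,152): 7 bp
  [152,165): 13 bp
  [165,175): 10 bp
  [175,181): 6 bp
  [181,189): 8 bp
  [189,201): 12 bp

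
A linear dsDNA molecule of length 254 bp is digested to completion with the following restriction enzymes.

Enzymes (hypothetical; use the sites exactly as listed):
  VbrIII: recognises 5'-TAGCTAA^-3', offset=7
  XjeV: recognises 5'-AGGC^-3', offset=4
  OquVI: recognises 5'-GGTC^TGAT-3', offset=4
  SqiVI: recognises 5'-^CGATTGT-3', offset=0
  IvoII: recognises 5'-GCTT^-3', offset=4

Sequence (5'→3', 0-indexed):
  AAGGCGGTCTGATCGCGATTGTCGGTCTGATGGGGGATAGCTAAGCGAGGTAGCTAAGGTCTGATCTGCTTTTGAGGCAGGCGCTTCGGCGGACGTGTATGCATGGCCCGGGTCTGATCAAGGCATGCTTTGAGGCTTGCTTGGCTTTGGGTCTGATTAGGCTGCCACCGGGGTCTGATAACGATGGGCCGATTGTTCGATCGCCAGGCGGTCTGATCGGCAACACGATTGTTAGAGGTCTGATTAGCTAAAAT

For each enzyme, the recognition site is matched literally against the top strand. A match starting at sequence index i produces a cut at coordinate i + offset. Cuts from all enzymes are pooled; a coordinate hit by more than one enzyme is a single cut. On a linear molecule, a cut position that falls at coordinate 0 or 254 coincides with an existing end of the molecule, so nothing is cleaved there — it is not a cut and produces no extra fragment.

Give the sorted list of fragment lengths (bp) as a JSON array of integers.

[2,3,4,4,4,4,4,4,5,5,6,6,6,6,7,9,10,10,11,12,12,13,13,14,15,17,20,28]

Scan for sites:
  VbrIII TAGCTAA/7: at [37, 50, 244] ⇒ [44, 57, 251]
  XjeV AGGC/4: at [1, 74, 78, 120, 132, 158, 205] ⇒ [5, 78, 82, 124, 136, 162, 209]
  OquVI GGTCTGAT/4: at [5, 23, 57, 110, 149, 171, 209, 236] ⇒ [9, 27, 61, 114, 153, 175, 213, 240]
  SqiVI CGATTGT/0: at [15, 189, 225] ⇒ [15, 189, 225]
  IvoII GCTT/4: at [67, 82, 126, 134, 138, 143] ⇒ [71, 86, 130, 138, 142, 147]

Pooled cuts: [5, 9, 15, 27, 44, 57, 61, 71, 78, 82, 86, 114, 124, 130, 136, 138, 142, 147, 153, 162, 175, 189, 209, 213, 225, 240, 251]

Fragment lengths:
  [0,5): 5 bp
  [5,9): 4 bp
  [9,15): 6 bp
  [15,27): 12 bp
  [27,44): 17 bp
  [44,57): 13 bp
  [57,61): 4 bp
  [61,71): 10 bp
  [71,78): 7 bp
  [78,82): 4 bp
  [82,86): 4 bp
  [86,114): 28 bp
  [114,124): 10 bp
  [124,130): 6 bp
  [130,136): 6 bp
  [136,138): 2 bp
  [138,142): 4 bp
  [142,147): 5 bp
  [147,153): 6 bp
  [153,162): 9 bp
  [162,175): 13 bp
  [175,189): 14 bp
  [189,209): 20 bp
  [209,213): 4 bp
  [213,225): 12 bp
  [225,240): 15 bp
  [240,251): 11 bp
  [251,254): 3 bp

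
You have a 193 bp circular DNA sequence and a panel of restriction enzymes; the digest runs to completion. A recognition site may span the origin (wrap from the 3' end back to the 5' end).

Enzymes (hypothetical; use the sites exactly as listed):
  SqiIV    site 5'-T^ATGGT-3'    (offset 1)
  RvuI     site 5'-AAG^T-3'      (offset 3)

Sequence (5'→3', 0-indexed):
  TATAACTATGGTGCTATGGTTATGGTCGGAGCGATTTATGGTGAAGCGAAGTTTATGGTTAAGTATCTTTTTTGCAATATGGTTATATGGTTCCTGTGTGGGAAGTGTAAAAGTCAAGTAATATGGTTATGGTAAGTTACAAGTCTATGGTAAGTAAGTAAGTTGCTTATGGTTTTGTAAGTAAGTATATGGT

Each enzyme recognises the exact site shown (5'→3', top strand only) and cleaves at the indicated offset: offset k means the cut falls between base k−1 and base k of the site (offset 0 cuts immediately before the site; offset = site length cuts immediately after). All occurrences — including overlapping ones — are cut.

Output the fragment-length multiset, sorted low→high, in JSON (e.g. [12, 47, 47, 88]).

[3,3,3,4,4,4,4,5,6,6,6,7,8,8,8,8,8,9,12,13,14,15,16,19]

Per-enzyme occurrences:
  SqiIV (TATGGT, off=1): starts [6, 14, 20, 36, 53, 77, 85, 121, 127, 145, 167, 187] → cuts [7, 15, 21, 37, 54, 78, 86, 122, 128, 146, 168, 188]
  RvuI (AAGT, off=3): starts [48, 60, 102, 110, 115, 133, 140, 151, 155, 159, 178, 182] → cuts [51, 63, 105, 113, 118, 136, 143, 154, 158, 162, 181, 185]

All cut coordinates (distinct, sorted): [7, 15, 21, 37, 51, 54, 63, 78, 86, 105, 113, 118, 122, 128, 136, 143, 146, 154, 158, 162, 168, 181, 185, 188]

Fragment lengths:
  7→15: 8 bp
  15→21: 6 bp
  21→37: 16 bp
  37→51: 14 bp
  51→54: 3 bp
  54→63: 9 bp
  63→78: 15 bp
  78→86: 8 bp
  86→105: 19 bp
  105→113: 8 bp
  113→118: 5 bp
  118→122: 4 bp
  122→128: 6 bp
  128→136: 8 bp
  136→143: 7 bp
  143→146: 3 bp
  146→154: 8 bp
  154→158: 4 bp
  158→162: 4 bp
  162→168: 6 bp
  168→181: 13 bp
  181→185: 4 bp
  185→188: 3 bp
  188→7 (wrap): 193-188+7 = 12 bp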